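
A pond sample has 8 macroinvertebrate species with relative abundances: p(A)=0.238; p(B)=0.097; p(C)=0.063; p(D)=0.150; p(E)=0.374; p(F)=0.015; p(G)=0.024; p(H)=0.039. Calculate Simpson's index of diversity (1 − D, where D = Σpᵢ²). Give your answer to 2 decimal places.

0.77

D = 0.238² + 0.097² + 0.063² + 0.15² + 0.374² + 0.015² + 0.024² + 0.039² = 0.0566 + 0.0094 + 0.0040 + 0.0225 + 0.1399 + 0.0002 + 0.0006 + 0.0015 = 0.2347 (working shown to 4 dp, full precision carried).
So 1 − D = 0.7653, i.e. 0.77 to 2 decimal places.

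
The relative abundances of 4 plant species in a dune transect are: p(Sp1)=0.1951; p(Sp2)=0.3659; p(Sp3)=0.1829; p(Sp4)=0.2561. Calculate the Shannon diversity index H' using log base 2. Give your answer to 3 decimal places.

Each pᵢ log₂ pᵢ term (working shown to 5 dp, full precision carried): 0.1951×(-2.35771)=-0.45999, 0.3659×(-1.45048)=-0.53073, 0.1829×(-2.45087)=-0.44826, 0.2561×(-1.96522)=-0.50329.
Sum = -1.94228, so H' = 1.942.

1.942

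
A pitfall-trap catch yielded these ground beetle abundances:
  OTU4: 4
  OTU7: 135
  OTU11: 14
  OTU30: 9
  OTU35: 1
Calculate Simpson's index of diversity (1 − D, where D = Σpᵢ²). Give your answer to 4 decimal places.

0.3030

Total N = 4+135+14+9+1 = 163, so the proportions are 0.02454, 0.828221, 0.08589, 0.055215, 0.006135 (working shown to 6 dp, full precision carried).
D = 0.02454² + 0.828221² + 0.08589² + 0.055215² + 0.006135² = 0.000602 + 0.685950 + 0.007377 + 0.003049 + 0.000038 = 0.697015.
So 1 − D = 0.302985, i.e. 0.3030 to 4 decimal places.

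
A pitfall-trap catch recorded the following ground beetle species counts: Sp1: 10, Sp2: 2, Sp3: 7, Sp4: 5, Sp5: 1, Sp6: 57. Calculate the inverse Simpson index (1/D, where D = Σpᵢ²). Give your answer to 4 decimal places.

1.9615

Total N = 10+2+7+5+1+57 = 82, so the proportions are 0.1219512, 0.0243902, 0.0853659, 0.0609756, 0.0121951, 0.695122 (working shown to 7 dp, full precision carried).
D = 0.1219512² + 0.0243902² + 0.0853659² + 0.0609756² + 0.0121951² + 0.695122² = 0.0148721 + 0.0005949 + 0.0072873 + 0.0037180 + 0.0001487 + 0.4831945 = 0.5098156.
So 1/D = 1.961494, i.e. 1.9615 to 4 decimal places.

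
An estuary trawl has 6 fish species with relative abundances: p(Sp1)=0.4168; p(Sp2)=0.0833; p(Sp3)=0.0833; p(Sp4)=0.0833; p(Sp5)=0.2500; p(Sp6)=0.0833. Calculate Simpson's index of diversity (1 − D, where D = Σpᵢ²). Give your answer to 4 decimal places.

D = 0.4168² + 0.0833² + 0.0833² + 0.0833² + 0.25² + 0.0833² = 0.173722 + 0.006939 + 0.006939 + 0.006939 + 0.062500 + 0.006939 = 0.263978 (working shown to 6 dp, full precision carried).
So 1 − D = 0.736022, i.e. 0.7360 to 4 decimal places.

0.7360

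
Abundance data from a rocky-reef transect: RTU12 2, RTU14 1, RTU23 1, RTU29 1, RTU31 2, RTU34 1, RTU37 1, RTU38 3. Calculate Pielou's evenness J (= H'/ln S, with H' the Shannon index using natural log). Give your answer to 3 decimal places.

Total N = 2+1+1+1+2+1+1+3 = 12, so the proportions are 0.16667, 0.08333, 0.08333, 0.08333, 0.16667, 0.08333, 0.08333, 0.25 (working shown to 5 dp, full precision carried).
H' = −Σ pᵢ ln pᵢ = −((-0.29863) + (-0.20708) + (-0.20708) + (-0.20708) + (-0.29863) + (-0.20708) + (-0.20708) + (-0.34657)) = 1.97920.
With S = 8 species, ln S = 2.07944, so J = 1.97920/2.07944 = 0.95180, i.e. 0.952 to 3 decimal places.

0.952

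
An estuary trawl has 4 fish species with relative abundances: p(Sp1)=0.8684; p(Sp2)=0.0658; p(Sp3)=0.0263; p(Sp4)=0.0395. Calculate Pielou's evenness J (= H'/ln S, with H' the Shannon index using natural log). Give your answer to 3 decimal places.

H' = −Σ pᵢ ln pᵢ = −((-0.12253) + (-0.17905) + (-0.09568) + (-0.12764)) = 0.52491 (working shown to 5 dp, full precision carried).
With S = 4 species, ln S = 1.38629, so J = 0.52491/1.38629 = 0.37864, i.e. 0.379 to 3 decimal places.

0.379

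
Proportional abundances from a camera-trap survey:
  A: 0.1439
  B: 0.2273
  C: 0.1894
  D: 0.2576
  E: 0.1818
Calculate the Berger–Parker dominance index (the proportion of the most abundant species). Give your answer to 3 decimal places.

The largest proportion is 0.2576, i.e. d = 0.258 to 3 decimal places.

0.258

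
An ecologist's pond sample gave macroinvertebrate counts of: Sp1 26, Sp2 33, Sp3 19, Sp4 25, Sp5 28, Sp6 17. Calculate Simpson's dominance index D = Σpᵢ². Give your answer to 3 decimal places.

0.175

Total N = 26+33+19+25+28+17 = 148, so the proportions are 0.17568, 0.22297, 0.12838, 0.16892, 0.18919, 0.11486 (working shown to 5 dp, full precision carried).
D = 0.17568² + 0.22297² + 0.12838² + 0.16892² + 0.18919² + 0.11486² = 0.03086 + 0.04972 + 0.01648 + 0.02853 + 0.03579 + 0.01319 = 0.17458.
To 3 decimal places, D = 0.175.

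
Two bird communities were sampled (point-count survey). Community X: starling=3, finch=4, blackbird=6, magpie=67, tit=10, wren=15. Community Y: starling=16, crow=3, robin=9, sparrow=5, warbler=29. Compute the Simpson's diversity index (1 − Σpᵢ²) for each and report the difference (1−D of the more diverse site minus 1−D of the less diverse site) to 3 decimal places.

0.127

Community X: N=105, proportions 0.02857, 0.0381, 0.05714, 0.6381, 0.09524, 0.14286, giving 1−D = 0.55782 (working shown to 5 dp, full precision carried).
Community Y: N=62, proportions 0.25806, 0.04839, 0.14516, 0.08065, 0.46774, giving 1−D = 0.68470.
Difference = |0.55782 − 0.68470| = 0.12688, i.e. 0.127 to 3 decimal places.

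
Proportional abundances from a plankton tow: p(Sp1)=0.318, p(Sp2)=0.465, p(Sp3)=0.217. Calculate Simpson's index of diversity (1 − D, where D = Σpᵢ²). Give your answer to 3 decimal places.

0.636

D = 0.318² + 0.465² + 0.217² = 0.10112 + 0.21623 + 0.04709 = 0.36444 (working shown to 5 dp, full precision carried).
So 1 − D = 0.63556, i.e. 0.636 to 3 decimal places.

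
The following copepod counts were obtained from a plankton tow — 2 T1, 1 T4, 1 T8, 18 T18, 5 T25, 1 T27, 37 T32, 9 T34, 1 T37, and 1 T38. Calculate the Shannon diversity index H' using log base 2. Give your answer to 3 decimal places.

Total N = 2+1+1+18+5+1+37+9+1+1 = 76, so the proportions are 0.02632, 0.01316, 0.01316, 0.23684, 0.06579, 0.01316, 0.48684, 0.11842, 0.01316, 0.01316 (working shown to 5 dp, full precision carried).
Each pᵢ log₂ pᵢ term: 0.02632×(-5.24793)=-0.13810, 0.01316×(-6.24793)=-0.08221, 0.01316×(-6.24793)=-0.08221, 0.23684×(-2.07800)=-0.49216, 0.06579×(-3.92600)=-0.25829, 0.01316×(-6.24793)=-0.08221, 0.48684×(-1.03847)=-0.50557, 0.11842×(-3.07800)=-0.36450, 0.01316×(-6.24793)=-0.08221, 0.01316×(-6.24793)=-0.08221.
Sum = -2.16967, so H' = 2.170.

2.170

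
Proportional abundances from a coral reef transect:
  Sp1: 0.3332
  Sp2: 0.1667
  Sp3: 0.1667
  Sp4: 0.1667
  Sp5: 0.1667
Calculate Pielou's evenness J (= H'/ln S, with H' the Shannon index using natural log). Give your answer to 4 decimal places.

H' = −Σ pᵢ ln pᵢ = −((-0.366191) + (-0.298653) + (-0.298653) + (-0.298653) + (-0.298653)) = 1.560803 (working shown to 6 dp, full precision carried).
With S = 5 species, ln S = 1.609438, so J = 1.560803/1.609438 = 0.969781, i.e. 0.9698 to 4 decimal places.

0.9698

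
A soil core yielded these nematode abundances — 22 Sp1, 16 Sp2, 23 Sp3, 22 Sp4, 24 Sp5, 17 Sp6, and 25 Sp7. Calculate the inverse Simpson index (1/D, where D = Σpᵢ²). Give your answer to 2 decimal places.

6.85

Total N = 22+16+23+22+24+17+25 = 149, so the proportions are 0.147651, 0.107383, 0.154362, 0.147651, 0.161074, 0.114094, 0.167785 (working shown to 6 dp, full precision carried).
D = 0.147651² + 0.107383² + 0.154362² + 0.147651² + 0.161074² + 0.114094² + 0.167785² = 0.021801 + 0.011531 + 0.023828 + 0.021801 + 0.025945 + 0.013017 + 0.028152 = 0.146075.
So 1/D = 6.8458, i.e. 6.85 to 2 decimal places.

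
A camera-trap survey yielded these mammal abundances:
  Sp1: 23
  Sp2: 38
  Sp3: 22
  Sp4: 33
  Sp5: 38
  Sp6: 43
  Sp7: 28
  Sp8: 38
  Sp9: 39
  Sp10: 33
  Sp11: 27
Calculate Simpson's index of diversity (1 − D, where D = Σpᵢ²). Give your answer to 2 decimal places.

0.91

Total N = 23+38+22+33+38+43+28+38+39+33+27 = 362, so the proportions are 0.0635, 0.105, 0.0608, 0.0912, 0.105, 0.1188, 0.0773, 0.105, 0.1077, 0.0912, 0.0746 (working shown to 4 dp, full precision carried).
D = 0.0635² + 0.105² + 0.0608² + 0.0912² + 0.105² + 0.1188² + 0.0773² + 0.105² + 0.1077² + 0.0912² + 0.0746² = 0.0040 + 0.0110 + 0.0037 + 0.0083 + 0.0110 + 0.0141 + 0.0060 + 0.0110 + 0.0116 + 0.0083 + 0.0056 = 0.0947.
So 1 − D = 0.9053, i.e. 0.91 to 2 decimal places.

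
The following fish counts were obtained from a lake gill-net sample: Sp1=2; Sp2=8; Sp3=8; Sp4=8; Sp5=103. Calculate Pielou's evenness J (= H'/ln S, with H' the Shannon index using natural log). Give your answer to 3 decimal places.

0.473

Total N = 2+8+8+8+103 = 129, so the proportions are 0.0155, 0.06202, 0.06202, 0.06202, 0.79845 (working shown to 5 dp, full precision carried).
H' = −Σ pᵢ ln pᵢ = −((-0.06460) + (-0.17243) + (-0.17243) + (-0.17243) + (-0.17972)) = 0.76160.
With S = 5 species, ln S = 1.60944, so J = 0.76160/1.60944 = 0.47321, i.e. 0.473 to 3 decimal places.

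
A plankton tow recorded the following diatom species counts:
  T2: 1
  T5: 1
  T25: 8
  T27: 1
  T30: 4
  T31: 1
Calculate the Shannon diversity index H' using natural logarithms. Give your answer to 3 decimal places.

1.386

Total N = 1+1+8+1+4+1 = 16, so the proportions are 0.0625, 0.0625, 0.5, 0.0625, 0.25, 0.0625 (working shown to 5 dp, full precision carried).
Each pᵢ ln pᵢ term: 0.0625×(-2.77259)=-0.17329, 0.0625×(-2.77259)=-0.17329, 0.5×(-0.69315)=-0.34657, 0.0625×(-2.77259)=-0.17329, 0.25×(-1.38629)=-0.34657, 0.0625×(-2.77259)=-0.17329.
Sum = -1.38629, so H' = 1.386.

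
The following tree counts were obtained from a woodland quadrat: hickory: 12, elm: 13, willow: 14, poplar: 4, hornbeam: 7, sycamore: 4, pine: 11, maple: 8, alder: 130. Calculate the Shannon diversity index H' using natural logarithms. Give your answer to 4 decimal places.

Total N = 12+13+14+4+7+4+11+8+130 = 203, so the proportions are 0.059113, 0.064039, 0.068966, 0.019704, 0.034483, 0.019704, 0.054187, 0.039409, 0.640394 (working shown to 6 dp, full precision carried).
Each pᵢ ln pᵢ term: 0.059113×(-2.828299)=-0.167190, 0.064039×(-2.748257)=-0.175997, 0.068966×(-2.674149)=-0.184424, 0.019704×(-3.926912)=-0.077378, 0.034483×(-3.367296)=-0.116114, 0.019704×(-3.926912)=-0.077378, 0.054187×(-2.915311)=-0.157973, 0.039409×(-3.233764)=-0.127439, 0.640394×(-0.445672)=-0.285405.
Sum = -1.369297, so H' = 1.3693.

1.3693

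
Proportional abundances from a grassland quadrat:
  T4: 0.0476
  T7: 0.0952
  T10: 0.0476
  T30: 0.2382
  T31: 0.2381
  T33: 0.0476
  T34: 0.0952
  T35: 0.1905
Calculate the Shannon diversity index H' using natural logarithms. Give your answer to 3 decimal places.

Each pᵢ ln pᵢ term (working shown to 5 dp, full precision carried): 0.0476×(-3.04492)=-0.14494, 0.0952×(-2.35178)=-0.22389, 0.0476×(-3.04492)=-0.14494, 0.2382×(-1.43464)=-0.34173, 0.2381×(-1.43506)=-0.34169, 0.0476×(-3.04492)=-0.14494, 0.0952×(-2.35178)=-0.22389, 0.1905×(-1.65810)=-0.31587.
Sum = -1.88188, so H' = 1.882.

1.882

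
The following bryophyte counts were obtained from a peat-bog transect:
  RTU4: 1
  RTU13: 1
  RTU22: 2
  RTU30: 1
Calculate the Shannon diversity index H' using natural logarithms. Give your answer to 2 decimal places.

Total N = 1+1+2+1 = 5, so the proportions are 0.2, 0.2, 0.4, 0.2 (working shown to 4 dp, full precision carried).
Each pᵢ ln pᵢ term: 0.2×(-1.6094)=-0.3219, 0.2×(-1.6094)=-0.3219, 0.4×(-0.9163)=-0.3665, 0.2×(-1.6094)=-0.3219.
Sum = -1.3322, so H' = 1.33.

1.33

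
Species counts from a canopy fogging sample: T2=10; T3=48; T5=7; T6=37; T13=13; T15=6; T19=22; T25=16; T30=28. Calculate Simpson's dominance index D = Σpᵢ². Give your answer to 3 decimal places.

Total N = 10+48+7+37+13+6+22+16+28 = 187, so the proportions are 0.05348, 0.25668, 0.03743, 0.19786, 0.06952, 0.03209, 0.11765, 0.08556, 0.14973 (working shown to 5 dp, full precision carried).
D = 0.05348² + 0.25668² + 0.03743² + 0.19786² + 0.06952² + 0.03209² + 0.11765² + 0.08556² + 0.14973² = 0.00286 + 0.06589 + 0.00140 + 0.03915 + 0.00483 + 0.00103 + 0.01384 + 0.00732 + 0.02242 = 0.15874.
To 3 decimal places, D = 0.159.

0.159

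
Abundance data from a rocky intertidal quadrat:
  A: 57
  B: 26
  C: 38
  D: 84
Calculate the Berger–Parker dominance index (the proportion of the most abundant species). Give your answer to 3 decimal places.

0.410

Total N = 57+26+38+84 = 205, so the proportions are 0.27805, 0.12683, 0.18537, 0.40976 (working shown to 5 dp, full precision carried).
The largest proportion is 0.40976, i.e. d = 0.410 to 3 decimal places.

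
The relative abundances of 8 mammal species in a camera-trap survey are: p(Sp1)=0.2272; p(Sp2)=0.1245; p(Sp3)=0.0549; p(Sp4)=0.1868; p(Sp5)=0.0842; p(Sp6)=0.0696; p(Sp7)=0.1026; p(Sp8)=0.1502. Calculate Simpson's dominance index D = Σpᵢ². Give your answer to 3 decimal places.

0.150

D = 0.2272² + 0.1245² + 0.0549² + 0.1868² + 0.0842² + 0.0696² + 0.1026² + 0.1502² = 0.05162 + 0.01550 + 0.00301 + 0.03489 + 0.00709 + 0.00484 + 0.01053 + 0.02256 = 0.15005 (working shown to 5 dp, full precision carried).
To 3 decimal places, D = 0.150.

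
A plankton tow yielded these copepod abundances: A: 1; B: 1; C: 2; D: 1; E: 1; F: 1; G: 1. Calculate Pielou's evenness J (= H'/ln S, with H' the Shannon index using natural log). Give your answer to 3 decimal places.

Total N = 1+1+2+1+1+1+1 = 8, so the proportions are 0.125, 0.125, 0.25, 0.125, 0.125, 0.125, 0.125 (working shown to 5 dp, full precision carried).
H' = −Σ pᵢ ln pᵢ = −((-0.25993) + (-0.25993) + (-0.34657) + (-0.25993) + (-0.25993) + (-0.25993) + (-0.25993)) = 1.90615.
With S = 7 species, ln S = 1.94591, so J = 1.90615/1.94591 = 0.97957, i.e. 0.980 to 3 decimal places.

0.980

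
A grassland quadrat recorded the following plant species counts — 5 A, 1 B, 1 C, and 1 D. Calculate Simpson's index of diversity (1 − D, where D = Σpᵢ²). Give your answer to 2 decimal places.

0.56

Total N = 5+1+1+1 = 8, so the proportions are 0.625, 0.125, 0.125, 0.125 (working shown to 4 dp, full precision carried).
D = 0.625² + 0.125² + 0.125² + 0.125² = 0.3906 + 0.0156 + 0.0156 + 0.0156 = 0.4375.
So 1 − D = 0.5625, i.e. 0.56 to 2 decimal places.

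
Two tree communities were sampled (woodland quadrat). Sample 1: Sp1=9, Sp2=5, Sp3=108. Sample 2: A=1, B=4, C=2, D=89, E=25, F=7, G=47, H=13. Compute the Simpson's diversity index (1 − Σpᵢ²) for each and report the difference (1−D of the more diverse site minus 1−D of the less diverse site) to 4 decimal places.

Sample 1: N=122, proportions 0.07377, 0.040984, 0.885246, giving 1−D = 0.209218 (working shown to 6 dp, full precision carried).
Sample 2: N=188, proportions 0.005319, 0.021277, 0.010638, 0.473404, 0.132979, 0.037234, 0.25, 0.069149, giving 1−D = 0.688943.
Difference = |0.209218 − 0.688943| = 0.479725, i.e. 0.4797 to 4 decimal places.

0.4797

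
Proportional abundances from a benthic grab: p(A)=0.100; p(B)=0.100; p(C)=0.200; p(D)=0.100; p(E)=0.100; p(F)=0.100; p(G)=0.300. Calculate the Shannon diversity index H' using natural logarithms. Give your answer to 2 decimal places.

1.83

Each pᵢ ln pᵢ term (working shown to 4 dp, full precision carried): 0.1×(-2.3026)=-0.2303, 0.1×(-2.3026)=-0.2303, 0.2×(-1.6094)=-0.3219, 0.1×(-2.3026)=-0.2303, 0.1×(-2.3026)=-0.2303, 0.1×(-2.3026)=-0.2303, 0.3×(-1.2040)=-0.3612.
Sum = -1.8344, so H' = 1.83.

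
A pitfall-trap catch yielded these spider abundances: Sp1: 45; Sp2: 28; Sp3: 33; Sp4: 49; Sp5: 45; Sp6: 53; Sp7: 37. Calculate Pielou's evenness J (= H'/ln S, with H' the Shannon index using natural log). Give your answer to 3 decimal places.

0.989

Total N = 45+28+33+49+45+53+37 = 290, so the proportions are 0.15517, 0.09655, 0.11379, 0.16897, 0.15517, 0.18276, 0.12759 (working shown to 5 dp, full precision carried).
H' = −Σ pᵢ ln pᵢ = −((-0.28912) + (-0.22571) + (-0.24731) + (-0.30043) + (-0.28912) + (-0.31061) + (-0.26270)) = 1.92500.
With S = 7 species, ln S = 1.94591, so J = 1.92500/1.94591 = 0.98926, i.e. 0.989 to 3 decimal places.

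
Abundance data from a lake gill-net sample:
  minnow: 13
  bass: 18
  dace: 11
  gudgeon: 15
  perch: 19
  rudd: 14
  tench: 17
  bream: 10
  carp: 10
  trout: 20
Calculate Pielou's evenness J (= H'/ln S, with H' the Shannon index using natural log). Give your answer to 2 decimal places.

0.99

Total N = 13+18+11+15+19+14+17+10+10+20 = 147, so the proportions are 0.0884, 0.1224, 0.0748, 0.102, 0.1293, 0.0952, 0.1156, 0.068, 0.068, 0.1361 (working shown to 4 dp, full precision carried).
H' = −Σ pᵢ ln pᵢ = −((-0.2145) + (-0.2572) + (-0.1940) + (-0.2329) + (-0.2644) + (-0.2239) + (-0.2495) + (-0.1828) + (-0.1828) + (-0.2714)) = 2.2735.
With S = 10 species, ln S = 2.3026, so J = 2.2735/2.3026 = 0.9874, i.e. 0.99 to 2 decimal places.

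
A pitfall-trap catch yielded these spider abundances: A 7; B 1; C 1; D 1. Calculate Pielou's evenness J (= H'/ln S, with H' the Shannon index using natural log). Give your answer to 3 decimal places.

Total N = 7+1+1+1 = 10, so the proportions are 0.7, 0.1, 0.1, 0.1 (working shown to 5 dp, full precision carried).
H' = −Σ pᵢ ln pᵢ = −((-0.24967) + (-0.23026) + (-0.23026) + (-0.23026)) = 0.94045.
With S = 4 species, ln S = 1.38629, so J = 0.94045/1.38629 = 0.67839, i.e. 0.678 to 3 decimal places.

0.678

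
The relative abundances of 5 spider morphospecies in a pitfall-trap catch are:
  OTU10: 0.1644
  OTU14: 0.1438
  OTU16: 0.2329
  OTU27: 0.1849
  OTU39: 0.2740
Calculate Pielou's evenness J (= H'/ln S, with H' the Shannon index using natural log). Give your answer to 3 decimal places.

0.983

H' = −Σ pᵢ ln pᵢ = −((-0.29682) + (-0.27888) + (-0.33937) + (-0.31210) + (-0.35473)) = 1.58189 (working shown to 5 dp, full precision carried).
With S = 5 species, ln S = 1.60944, so J = 1.58189/1.60944 = 0.98288, i.e. 0.983 to 3 decimal places.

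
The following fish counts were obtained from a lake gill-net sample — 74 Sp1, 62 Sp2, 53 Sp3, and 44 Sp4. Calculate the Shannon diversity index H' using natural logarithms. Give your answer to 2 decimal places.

Total N = 74+62+53+44 = 233, so the proportions are 0.3176, 0.2661, 0.2275, 0.1888 (working shown to 4 dp, full precision carried).
Each pᵢ ln pᵢ term: 0.3176×(-1.1470)=-0.3643, 0.2661×(-1.3239)=-0.3523, 0.2275×(-1.4807)=-0.3368, 0.1888×(-1.6668)=-0.3148.
Sum = -1.3682, so H' = 1.37.

1.37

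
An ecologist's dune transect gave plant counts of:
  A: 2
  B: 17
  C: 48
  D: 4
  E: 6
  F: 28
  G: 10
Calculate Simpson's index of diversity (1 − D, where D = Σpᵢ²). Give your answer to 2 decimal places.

0.73

Total N = 2+17+48+4+6+28+10 = 115, so the proportions are 0.0174, 0.1478, 0.4174, 0.0348, 0.0522, 0.2435, 0.087 (working shown to 4 dp, full precision carried).
D = 0.0174² + 0.1478² + 0.4174² + 0.0348² + 0.0522² + 0.2435² + 0.087² = 0.0003 + 0.0219 + 0.1742 + 0.0012 + 0.0027 + 0.0593 + 0.0076 = 0.2671.
So 1 − D = 0.7329, i.e. 0.73 to 2 decimal places.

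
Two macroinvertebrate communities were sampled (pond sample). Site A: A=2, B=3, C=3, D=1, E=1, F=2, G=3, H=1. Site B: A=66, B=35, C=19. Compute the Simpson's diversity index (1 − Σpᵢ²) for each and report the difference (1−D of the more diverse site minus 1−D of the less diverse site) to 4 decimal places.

Site A: N=16, proportions 0.125, 0.1875, 0.1875, 0.0625, 0.0625, 0.125, 0.1875, 0.0625, giving 1−D = 0.851562 (working shown to 6 dp, full precision carried).
Site B: N=120, proportions 0.55, 0.291667, 0.158333, giving 1−D = 0.587361.
Difference = |0.851562 − 0.587361| = 0.264201, i.e. 0.2642 to 4 decimal places.

0.2642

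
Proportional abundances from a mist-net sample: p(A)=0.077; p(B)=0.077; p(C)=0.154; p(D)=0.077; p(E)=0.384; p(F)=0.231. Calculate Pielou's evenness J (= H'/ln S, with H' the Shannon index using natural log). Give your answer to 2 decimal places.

H' = −Σ pᵢ ln pᵢ = −((-0.1974) + (-0.1974) + (-0.2881) + (-0.1974) + (-0.3675) + (-0.3385)) = 1.5864 (working shown to 4 dp, full precision carried).
With S = 6 species, ln S = 1.7918, so J = 1.5864/1.7918 = 0.8854, i.e. 0.89 to 2 decimal places.

0.89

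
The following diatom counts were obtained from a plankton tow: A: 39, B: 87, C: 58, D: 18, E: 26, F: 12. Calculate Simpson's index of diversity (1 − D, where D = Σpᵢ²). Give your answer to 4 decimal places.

Total N = 39+87+58+18+26+12 = 240, so the proportions are 0.1625, 0.3625, 0.241667, 0.075, 0.108333, 0.05 (working shown to 6 dp, full precision carried).
D = 0.1625² + 0.3625² + 0.241667² + 0.075² + 0.108333² + 0.05² = 0.026406 + 0.131406 + 0.058403 + 0.005625 + 0.011736 + 0.002500 = 0.236076.
So 1 − D = 0.763924, i.e. 0.7639 to 4 decimal places.

0.7639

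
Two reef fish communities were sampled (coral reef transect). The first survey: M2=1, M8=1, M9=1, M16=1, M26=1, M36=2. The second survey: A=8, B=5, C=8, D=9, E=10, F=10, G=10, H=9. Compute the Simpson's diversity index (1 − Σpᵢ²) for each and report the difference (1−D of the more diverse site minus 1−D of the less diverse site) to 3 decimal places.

The first survey: N=7, proportions 0.14285714, 0.14285714, 0.14285714, 0.14285714, 0.14285714, 0.28571429, giving 1−D = 0.81632653 (working shown to 8 dp, full precision carried).
The second survey: N=69, proportions 0.11594203, 0.07246377, 0.11594203, 0.13043478, 0.14492754, 0.14492754, 0.14492754, 0.13043478, giving 1−D = 0.87082546.
Difference = |0.81632653 − 0.87082546| = 0.05449893, i.e. 0.054 to 3 decimal places.

0.054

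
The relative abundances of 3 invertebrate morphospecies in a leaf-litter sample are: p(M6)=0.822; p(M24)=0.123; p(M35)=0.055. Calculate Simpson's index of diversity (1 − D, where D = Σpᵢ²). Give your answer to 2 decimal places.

0.31

D = 0.822² + 0.123² + 0.055² = 0.6757 + 0.0151 + 0.0030 = 0.6938 (working shown to 4 dp, full precision carried).
So 1 − D = 0.3062, i.e. 0.31 to 2 decimal places.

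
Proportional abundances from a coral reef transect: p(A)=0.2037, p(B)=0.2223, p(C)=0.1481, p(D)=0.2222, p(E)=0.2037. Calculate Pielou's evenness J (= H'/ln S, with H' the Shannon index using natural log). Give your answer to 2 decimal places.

H' = −Σ pᵢ ln pᵢ = −((-0.3241) + (-0.3343) + (-0.2829) + (-0.3342) + (-0.3241)) = 1.5996 (working shown to 4 dp, full precision carried).
With S = 5 species, ln S = 1.6094, so J = 1.5996/1.6094 = 0.9939, i.e. 0.99 to 2 decimal places.

0.99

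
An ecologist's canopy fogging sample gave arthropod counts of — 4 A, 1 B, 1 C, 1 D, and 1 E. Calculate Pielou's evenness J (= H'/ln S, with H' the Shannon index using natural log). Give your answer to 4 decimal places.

Total N = 4+1+1+1+1 = 8, so the proportions are 0.5, 0.125, 0.125, 0.125, 0.125 (working shown to 6 dp, full precision carried).
H' = −Σ pᵢ ln pᵢ = −((-0.346574) + (-0.259930) + (-0.259930) + (-0.259930) + (-0.259930)) = 1.386294.
With S = 5 species, ln S = 1.609438, so J = 1.386294/1.609438 = 0.861353, i.e. 0.8614 to 4 decimal places.

0.8614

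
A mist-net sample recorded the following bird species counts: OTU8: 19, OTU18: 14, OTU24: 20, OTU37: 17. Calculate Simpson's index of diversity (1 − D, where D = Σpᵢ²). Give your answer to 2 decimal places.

0.75

Total N = 19+14+20+17 = 70, so the proportions are 0.2714, 0.2, 0.2857, 0.2429 (working shown to 4 dp, full precision carried).
D = 0.2714² + 0.2² + 0.2857² + 0.2429² = 0.0737 + 0.0400 + 0.0816 + 0.0590 = 0.2543.
So 1 − D = 0.7457, i.e. 0.75 to 2 decimal places.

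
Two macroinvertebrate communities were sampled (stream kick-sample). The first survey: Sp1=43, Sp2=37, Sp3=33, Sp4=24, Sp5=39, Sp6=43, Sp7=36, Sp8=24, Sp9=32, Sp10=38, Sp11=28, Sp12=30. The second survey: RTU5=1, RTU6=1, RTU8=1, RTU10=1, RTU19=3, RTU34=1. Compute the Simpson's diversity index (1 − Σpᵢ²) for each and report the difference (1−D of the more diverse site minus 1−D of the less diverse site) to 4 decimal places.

0.1326

The first survey: N=407, proportions 0.105651, 0.090909, 0.081081, 0.058968, 0.095823, 0.105651, 0.088452, 0.058968, 0.078624, 0.093366, 0.068796, 0.07371, giving 1−D = 0.913812 (working shown to 6 dp, full precision carried).
The second survey: N=8, proportions 0.125, 0.125, 0.125, 0.125, 0.375, 0.125, giving 1−D = 0.781250.
Difference = |0.913812 − 0.781250| = 0.132562, i.e. 0.1326 to 4 decimal places.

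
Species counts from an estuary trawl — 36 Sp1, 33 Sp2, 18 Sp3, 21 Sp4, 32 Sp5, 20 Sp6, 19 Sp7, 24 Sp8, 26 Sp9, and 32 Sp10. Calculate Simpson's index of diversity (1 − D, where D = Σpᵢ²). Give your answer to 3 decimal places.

0.894

Total N = 36+33+18+21+32+20+19+24+26+32 = 261, so the proportions are 0.13793, 0.12644, 0.06897, 0.08046, 0.12261, 0.07663, 0.0728, 0.09195, 0.09962, 0.12261 (working shown to 5 dp, full precision carried).
D = 0.13793² + 0.12644² + 0.06897² + 0.08046² + 0.12261² + 0.07663² + 0.0728² + 0.09195² + 0.09962² + 0.12261² = 0.01902 + 0.01599 + 0.00476 + 0.00647 + 0.01503 + 0.00587 + 0.00530 + 0.00846 + 0.00992 + 0.01503 = 0.10586.
So 1 − D = 0.89414, i.e. 0.894 to 3 decimal places.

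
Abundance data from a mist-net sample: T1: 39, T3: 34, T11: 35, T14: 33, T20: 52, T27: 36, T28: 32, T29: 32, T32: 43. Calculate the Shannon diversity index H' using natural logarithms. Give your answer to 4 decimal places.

Total N = 39+34+35+33+52+36+32+32+43 = 336, so the proportions are 0.116071, 0.10119, 0.104167, 0.098214, 0.154762, 0.107143, 0.095238, 0.095238, 0.127976 (working shown to 6 dp, full precision carried).
Each pᵢ ln pᵢ term: 0.116071×(-2.153550)=-0.249966, 0.10119×(-2.290751)=-0.231802, 0.104167×(-2.261763)=-0.235600, 0.098214×(-2.320604)=-0.227916, 0.154762×(-1.865867)=-0.288765, 0.107143×(-2.233592)=-0.239313, 0.095238×(-2.351375)=-0.223941, 0.095238×(-2.351375)=-0.223941, 0.127976×(-2.055911)=-0.263108.
Sum = -2.184352, so H' = 2.1844.

2.1844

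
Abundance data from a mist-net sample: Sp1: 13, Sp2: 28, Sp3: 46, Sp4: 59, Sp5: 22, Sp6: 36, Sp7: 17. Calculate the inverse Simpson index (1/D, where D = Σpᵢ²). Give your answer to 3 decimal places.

5.667

Total N = 13+28+46+59+22+36+17 = 221, so the proportions are 0.0588235, 0.1266968, 0.2081448, 0.2669683, 0.0995475, 0.1628959, 0.0769231 (working shown to 7 dp, full precision carried).
D = 0.0588235² + 0.1266968² + 0.2081448² + 0.2669683² + 0.0995475² + 0.1628959² + 0.0769231² = 0.0034602 + 0.0160521 + 0.0433243 + 0.0712721 + 0.0099097 + 0.0265351 + 0.0059172 = 0.1764706.
So 1/D = 5.66667, i.e. 5.667 to 3 decimal places.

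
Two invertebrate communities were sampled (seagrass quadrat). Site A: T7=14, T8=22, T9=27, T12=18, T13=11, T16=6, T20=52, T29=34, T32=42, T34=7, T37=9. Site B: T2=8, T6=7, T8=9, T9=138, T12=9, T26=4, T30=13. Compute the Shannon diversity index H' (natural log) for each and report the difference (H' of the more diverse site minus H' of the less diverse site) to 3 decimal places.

1.147

Site A: N=242, proportions 0.0578512, 0.0909091, 0.1115702, 0.0743802, 0.0454545, 0.0247934, 0.214876, 0.1404959, 0.1735537, 0.0289256, 0.0371901, giving H' = 2.1879837 (working shown to 7 dp, full precision carried).
Site B: N=188, proportions 0.0425532, 0.037234, 0.0478723, 0.7340426, 0.0478723, 0.0212766, 0.0691489, giving H' = 1.0414554.
Difference = |2.1879837 − 1.0414554| = 1.1465283, i.e. 1.147 to 3 decimal places.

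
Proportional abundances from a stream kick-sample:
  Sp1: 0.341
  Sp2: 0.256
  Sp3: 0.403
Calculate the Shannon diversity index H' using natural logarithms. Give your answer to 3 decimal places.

Each pᵢ ln pᵢ term (working shown to 5 dp, full precision carried): 0.341×(-1.07587)=-0.36687, 0.256×(-1.36258)=-0.34882, 0.403×(-0.90882)=-0.36625.
Sum = -1.08195, so H' = 1.082.

1.082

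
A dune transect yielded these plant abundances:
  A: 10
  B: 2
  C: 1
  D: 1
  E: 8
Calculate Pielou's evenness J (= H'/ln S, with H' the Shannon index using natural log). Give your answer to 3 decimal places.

Total N = 10+2+1+1+8 = 22, so the proportions are 0.45455, 0.09091, 0.04545, 0.04545, 0.36364 (working shown to 5 dp, full precision carried).
H' = −Σ pᵢ ln pᵢ = −((-0.35839) + (-0.21799) + (-0.14050) + (-0.14050) + (-0.36785)) = 1.22524.
With S = 5 species, ln S = 1.60944, so J = 1.22524/1.60944 = 0.76128, i.e. 0.761 to 3 decimal places.

0.761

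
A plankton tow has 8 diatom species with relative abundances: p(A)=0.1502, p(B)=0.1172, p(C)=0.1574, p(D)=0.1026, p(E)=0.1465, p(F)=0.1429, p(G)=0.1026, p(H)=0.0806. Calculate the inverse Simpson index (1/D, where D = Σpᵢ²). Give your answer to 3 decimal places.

D = 0.1502² + 0.1172² + 0.1574² + 0.1026² + 0.1465² + 0.1429² + 0.1026² + 0.0806² = 0.0225600 + 0.0137358 + 0.0247748 + 0.0105268 + 0.0214622 + 0.0204204 + 0.0105268 + 0.0064964 = 0.1305032 (working shown to 7 dp, full precision carried).
So 1/D = 7.66265, i.e. 7.663 to 3 decimal places.

7.663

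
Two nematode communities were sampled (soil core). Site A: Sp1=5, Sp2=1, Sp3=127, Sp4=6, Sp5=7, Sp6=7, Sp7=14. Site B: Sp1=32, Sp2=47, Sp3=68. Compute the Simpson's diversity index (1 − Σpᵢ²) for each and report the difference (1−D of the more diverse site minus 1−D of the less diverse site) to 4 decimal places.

0.2275

Site A: N=167, proportions 0.0299401, 0.005988, 0.760479, 0.0359281, 0.0419162, 0.0419162, 0.0838323, giving 1−D = 0.4089067 (working shown to 7 dp, full precision carried).
Site B: N=147, proportions 0.2176871, 0.3197279, 0.462585, giving 1−D = 0.6364015.
Difference = |0.4089067 − 0.6364015| = 0.2274948, i.e. 0.2275 to 4 decimal places.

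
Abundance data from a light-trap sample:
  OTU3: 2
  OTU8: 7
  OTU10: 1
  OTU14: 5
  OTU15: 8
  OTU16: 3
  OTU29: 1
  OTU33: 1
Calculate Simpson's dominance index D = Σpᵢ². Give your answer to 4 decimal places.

Total N = 2+7+1+5+8+3+1+1 = 28, so the proportions are 0.071429, 0.25, 0.035714, 0.178571, 0.285714, 0.107143, 0.035714, 0.035714 (working shown to 6 dp, full precision carried).
D = 0.071429² + 0.25² + 0.035714² + 0.178571² + 0.285714² + 0.107143² + 0.035714² + 0.035714² = 0.005102 + 0.062500 + 0.001276 + 0.031888 + 0.081633 + 0.011480 + 0.001276 + 0.001276 = 0.196429.
To 4 decimal places, D = 0.1964.

0.1964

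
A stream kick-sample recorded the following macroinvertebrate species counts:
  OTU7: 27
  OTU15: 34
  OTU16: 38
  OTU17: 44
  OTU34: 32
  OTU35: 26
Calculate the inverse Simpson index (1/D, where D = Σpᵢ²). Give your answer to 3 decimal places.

Total N = 27+34+38+44+32+26 = 201, so the proportions are 0.1343284, 0.1691542, 0.1890547, 0.2189055, 0.159204, 0.1293532 (working shown to 7 dp, full precision carried).
D = 0.1343284² + 0.1691542² + 0.1890547² + 0.2189055² + 0.159204² + 0.1293532² = 0.0180441 + 0.0286132 + 0.0357417 + 0.0479196 + 0.0253459 + 0.0167323 = 0.1723967.
So 1/D = 5.80057, i.e. 5.801 to 3 decimal places.

5.801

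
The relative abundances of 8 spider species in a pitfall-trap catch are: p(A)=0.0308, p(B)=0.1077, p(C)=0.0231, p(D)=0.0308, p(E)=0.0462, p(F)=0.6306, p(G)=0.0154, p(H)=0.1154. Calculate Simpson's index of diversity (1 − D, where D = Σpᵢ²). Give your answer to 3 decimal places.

D = 0.0308² + 0.1077² + 0.0231² + 0.0308² + 0.0462² + 0.6306² + 0.0154² + 0.1154² = 0.00095 + 0.01160 + 0.00053 + 0.00095 + 0.00213 + 0.39766 + 0.00024 + 0.01332 = 0.42738 (working shown to 5 dp, full precision carried).
So 1 − D = 0.57262, i.e. 0.573 to 3 decimal places.

0.573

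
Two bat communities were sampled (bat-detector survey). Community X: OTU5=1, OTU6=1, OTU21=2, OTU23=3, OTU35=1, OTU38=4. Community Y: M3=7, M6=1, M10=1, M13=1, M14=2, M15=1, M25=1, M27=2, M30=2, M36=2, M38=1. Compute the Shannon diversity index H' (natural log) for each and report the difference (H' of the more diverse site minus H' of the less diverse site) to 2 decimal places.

0.50

Community X: N=12, proportions 0.0833, 0.0833, 0.1667, 0.25, 0.0833, 0.3333, giving H' = 1.6326 (working shown to 4 dp, full precision carried).
Community Y: N=21, proportions 0.3333, 0.0476, 0.0476, 0.0476, 0.0952, 0.0476, 0.0476, 0.0952, 0.0952, 0.0952, 0.0476, giving H' = 2.1318.
Difference = |1.6326 − 2.1318| = 0.4992, i.e. 0.50 to 2 decimal places.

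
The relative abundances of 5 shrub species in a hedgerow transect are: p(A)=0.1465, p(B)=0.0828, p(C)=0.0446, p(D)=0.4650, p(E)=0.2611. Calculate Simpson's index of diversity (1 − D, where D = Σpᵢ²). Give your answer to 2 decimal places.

0.69

D = 0.1465² + 0.0828² + 0.0446² + 0.465² + 0.2611² = 0.0215 + 0.0069 + 0.0020 + 0.2162 + 0.0682 = 0.3147 (working shown to 4 dp, full precision carried).
So 1 − D = 0.6853, i.e. 0.69 to 2 decimal places.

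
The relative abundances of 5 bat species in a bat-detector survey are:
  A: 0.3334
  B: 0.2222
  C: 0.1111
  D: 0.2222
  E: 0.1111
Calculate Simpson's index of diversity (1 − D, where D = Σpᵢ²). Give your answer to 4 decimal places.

0.7654

D = 0.3334² + 0.2222² + 0.1111² + 0.2222² + 0.1111² = 0.111156 + 0.049373 + 0.012343 + 0.049373 + 0.012343 = 0.234588 (working shown to 6 dp, full precision carried).
So 1 − D = 0.765412, i.e. 0.7654 to 4 decimal places.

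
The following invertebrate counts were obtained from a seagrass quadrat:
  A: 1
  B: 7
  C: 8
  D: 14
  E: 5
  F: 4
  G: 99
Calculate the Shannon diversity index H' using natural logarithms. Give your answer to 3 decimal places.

Total N = 1+7+8+14+5+4+99 = 138, so the proportions are 0.00725, 0.05072, 0.05797, 0.10145, 0.03623, 0.02899, 0.71739 (working shown to 5 dp, full precision carried).
Each pᵢ ln pᵢ term: 0.00725×(-4.92725)=-0.03570, 0.05072×(-2.98134)=-0.15123, 0.05797×(-2.84781)=-0.16509, 0.10145×(-2.28820)=-0.23214, 0.03623×(-3.31782)=-0.12021, 0.02899×(-3.54096)=-0.10264, 0.71739×(-0.33213)=-0.23827.
Sum = -1.04528, so H' = 1.045.

1.045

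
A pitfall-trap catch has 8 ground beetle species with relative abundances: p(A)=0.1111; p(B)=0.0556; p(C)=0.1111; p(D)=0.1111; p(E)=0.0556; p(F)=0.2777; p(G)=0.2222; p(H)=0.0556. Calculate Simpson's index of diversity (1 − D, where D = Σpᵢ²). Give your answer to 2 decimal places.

D = 0.1111² + 0.0556² + 0.1111² + 0.1111² + 0.0556² + 0.2777² + 0.2222² + 0.0556² = 0.0123 + 0.0031 + 0.0123 + 0.0123 + 0.0031 + 0.0771 + 0.0494 + 0.0031 = 0.1728 (working shown to 4 dp, full precision carried).
So 1 − D = 0.8272, i.e. 0.83 to 2 decimal places.

0.83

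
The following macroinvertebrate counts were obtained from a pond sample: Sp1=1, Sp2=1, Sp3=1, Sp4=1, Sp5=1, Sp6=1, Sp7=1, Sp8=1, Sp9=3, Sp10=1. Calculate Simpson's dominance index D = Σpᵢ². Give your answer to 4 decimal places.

0.1250

Total N = 1+1+1+1+1+1+1+1+3+1 = 12, so the proportions are 0.083333, 0.083333, 0.083333, 0.083333, 0.083333, 0.083333, 0.083333, 0.083333, 0.25, 0.083333 (working shown to 6 dp, full precision carried).
D = 0.083333² + 0.083333² + 0.083333² + 0.083333² + 0.083333² + 0.083333² + 0.083333² + 0.083333² + 0.25² + 0.083333² = 0.006944 + 0.006944 + 0.006944 + 0.006944 + 0.006944 + 0.006944 + 0.006944 + 0.006944 + 0.062500 + 0.006944 = 0.125000.
To 4 decimal places, D = 0.1250.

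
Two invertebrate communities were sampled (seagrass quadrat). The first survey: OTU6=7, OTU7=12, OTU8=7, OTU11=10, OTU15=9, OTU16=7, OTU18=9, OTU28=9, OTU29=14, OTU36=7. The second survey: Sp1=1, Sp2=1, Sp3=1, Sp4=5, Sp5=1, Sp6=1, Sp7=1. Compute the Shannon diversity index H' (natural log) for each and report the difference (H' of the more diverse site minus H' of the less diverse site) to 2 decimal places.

0.61

The first survey: N=91, proportions 0.07692, 0.13187, 0.07692, 0.10989, 0.0989, 0.07692, 0.0989, 0.0989, 0.15385, 0.07692, giving H' = 2.27347 (working shown to 5 dp, full precision carried).
The second survey: N=11, proportions 0.09091, 0.09091, 0.09091, 0.45455, 0.09091, 0.09091, 0.09091, giving H' = 1.66633.
Difference = |2.27347 − 1.66633| = 0.60714, i.e. 0.61 to 2 decimal places.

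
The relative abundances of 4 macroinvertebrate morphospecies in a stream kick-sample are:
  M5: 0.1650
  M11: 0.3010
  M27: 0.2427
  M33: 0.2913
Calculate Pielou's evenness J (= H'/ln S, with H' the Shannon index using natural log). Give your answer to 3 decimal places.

0.982

H' = −Σ pᵢ ln pᵢ = −((-0.29730) + (-0.36139) + (-0.34365) + (-0.35929)) = 1.36163 (working shown to 5 dp, full precision carried).
With S = 4 species, ln S = 1.38629, so J = 1.36163/1.38629 = 0.98221, i.e. 0.982 to 3 decimal places.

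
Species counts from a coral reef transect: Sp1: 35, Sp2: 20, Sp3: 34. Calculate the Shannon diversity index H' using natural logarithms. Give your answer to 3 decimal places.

1.070

Total N = 35+20+34 = 89, so the proportions are 0.39326, 0.22472, 0.38202 (working shown to 5 dp, full precision carried).
Each pᵢ ln pᵢ term: 0.39326×(-0.93329)=-0.36702, 0.22472×(-1.49290)=-0.33548, 0.38202×(-0.96228)=-0.36761.
Sum = -1.07012, so H' = 1.070.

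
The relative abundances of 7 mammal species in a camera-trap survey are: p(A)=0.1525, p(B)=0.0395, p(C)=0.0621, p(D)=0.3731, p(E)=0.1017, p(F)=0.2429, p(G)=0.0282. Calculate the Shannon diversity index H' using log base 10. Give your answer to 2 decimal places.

Each pᵢ log₁₀ pᵢ term (working shown to 4 dp, full precision carried): 0.1525×(-0.8167)=-0.1246, 0.0395×(-1.4034)=-0.0554, 0.0621×(-1.2069)=-0.0749, 0.3731×(-0.4282)=-0.1598, 0.1017×(-0.9927)=-0.1010, 0.2429×(-0.6146)=-0.1493, 0.0282×(-1.5498)=-0.0437.
Sum = -0.7086, so H' = 0.71.

0.71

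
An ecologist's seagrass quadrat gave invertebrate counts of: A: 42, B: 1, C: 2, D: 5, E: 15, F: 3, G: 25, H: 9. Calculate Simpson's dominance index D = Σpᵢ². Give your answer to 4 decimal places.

Total N = 42+1+2+5+15+3+25+9 = 102, so the proportions are 0.411765, 0.009804, 0.019608, 0.04902, 0.147059, 0.029412, 0.245098, 0.088235 (working shown to 6 dp, full precision carried).
D = 0.411765² + 0.009804² + 0.019608² + 0.04902² + 0.147059² + 0.029412² + 0.245098² + 0.088235² = 0.169550 + 0.000096 + 0.000384 + 0.002403 + 0.021626 + 0.000865 + 0.060073 + 0.007785 = 0.262784.
To 4 decimal places, D = 0.2628.

0.2628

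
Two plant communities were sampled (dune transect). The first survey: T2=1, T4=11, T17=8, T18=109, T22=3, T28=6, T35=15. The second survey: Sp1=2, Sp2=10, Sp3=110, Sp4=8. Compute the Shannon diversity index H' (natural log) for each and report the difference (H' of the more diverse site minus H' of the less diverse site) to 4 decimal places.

0.4754

The first survey: N=153, proportions 0.006536, 0.071895, 0.052288, 0.712418, 0.019608, 0.039216, 0.098039, giving H' = 1.049808 (working shown to 6 dp, full precision carried).
The second survey: N=130, proportions 0.015385, 0.076923, 0.846154, 0.061538, giving H' = 0.574454.
Difference = |1.049808 − 0.574454| = 0.475354, i.e. 0.4754 to 4 decimal places.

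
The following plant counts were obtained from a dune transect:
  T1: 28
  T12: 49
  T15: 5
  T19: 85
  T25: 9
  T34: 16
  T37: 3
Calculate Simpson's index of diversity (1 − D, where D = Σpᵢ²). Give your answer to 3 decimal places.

0.716

Total N = 28+49+5+85+9+16+3 = 195, so the proportions are 0.14359, 0.25128, 0.02564, 0.4359, 0.04615, 0.08205, 0.01538 (working shown to 5 dp, full precision carried).
D = 0.14359² + 0.25128² + 0.02564² + 0.4359² + 0.04615² + 0.08205² + 0.01538² = 0.02062 + 0.06314 + 0.00066 + 0.19001 + 0.00213 + 0.00673 + 0.00024 = 0.28352.
So 1 − D = 0.71648, i.e. 0.716 to 3 decimal places.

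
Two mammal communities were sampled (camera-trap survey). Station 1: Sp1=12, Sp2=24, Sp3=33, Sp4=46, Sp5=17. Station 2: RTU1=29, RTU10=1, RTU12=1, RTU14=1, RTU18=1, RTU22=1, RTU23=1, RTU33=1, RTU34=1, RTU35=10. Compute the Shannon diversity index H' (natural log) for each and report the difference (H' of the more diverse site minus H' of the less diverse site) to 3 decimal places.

Station 1: N=132, proportions 0.09091, 0.18182, 0.25, 0.34848, 0.12879, giving H' = 1.50584 (working shown to 5 dp, full precision carried).
Station 2: N=47, proportions 0.61702, 0.02128, 0.02128, 0.02128, 0.02128, 0.02128, 0.02128, 0.02128, 0.02128, 0.21277, giving H' = 1.28254.
Difference = |1.50584 − 1.28254| = 0.22330, i.e. 0.223 to 3 decimal places.

0.223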